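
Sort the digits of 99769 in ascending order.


The number 99769 has digits: 9, 9, 7, 6, 9
Sorted: 6, 7, 9, 9, 9
Joining the sorted digits gives the result.
Final answer: 67999


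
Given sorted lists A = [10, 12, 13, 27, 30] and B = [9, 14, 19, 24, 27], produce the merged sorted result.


List A: [10, 12, 13, 27, 30]
List B: [9, 14, 19, 24, 27]
Repeatedly compare the front elements and take the smaller:
  10 vs 9 -> take 9
  10 vs 14 -> take 10
  12 vs 14 -> take 12
  13 vs 14 -> take 13
  27 vs 14 -> take 14
  27 vs 19 -> take 19
  27 vs 24 -> take 24
  27 vs 27 -> take 27
  30 vs 27 -> take 27
  B is exhausted; append the rest of A: [30]
Final answer: [9, 10, 12, 13, 14, 19, 24, 27, 27, 30]


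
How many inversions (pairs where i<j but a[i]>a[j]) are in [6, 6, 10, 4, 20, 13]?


For each element, count the later elements that are smaller than it:
  6 (index 0): smaller elements after it = [4] -> 1
  6 (index 1): smaller elements after it = [4] -> 1
  10 (index 2): smaller elements after it = [4] -> 1
  4 (index 3): smaller elements after it = [] -> 0
  20 (index 4): smaller elements after it = [13] -> 1
Total inversions = 1 + 1 + 1 + 0 + 1 = 4
Final answer: 4


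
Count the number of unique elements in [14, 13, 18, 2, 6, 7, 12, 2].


List all unique values:
Distinct values: [2, 6, 7, 12, 13, 14, 18]
Count = 7
Final answer: 7


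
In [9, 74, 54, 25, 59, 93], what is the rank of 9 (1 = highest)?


Sort descending: [93, 74, 59, 54, 25, 9]
Find 9 in the sorted list.
9 is at position 6.
Final answer: 6


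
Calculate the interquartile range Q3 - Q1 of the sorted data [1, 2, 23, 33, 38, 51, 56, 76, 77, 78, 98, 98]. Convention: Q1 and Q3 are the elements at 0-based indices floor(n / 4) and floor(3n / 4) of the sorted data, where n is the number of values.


The data has n = 12 elements.
Q1 index = floor(12 / 4) = floor(3) = 3; Q3 index = floor(3 * 12 / 4) = floor(9) = 9
Q1 = element at index 3 = 33
Q3 = element at index 9 = 78
IQR = 78 - 33 = 45
Final answer: 45


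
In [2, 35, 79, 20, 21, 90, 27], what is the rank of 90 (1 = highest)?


Sort descending: [90, 79, 35, 27, 21, 20, 2]
Find 90 in the sorted list.
90 is at position 1.
Final answer: 1


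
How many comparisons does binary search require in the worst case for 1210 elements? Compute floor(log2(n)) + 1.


Binary search halves the search space each step.
Maximum comparisons = floor(log2(1210)) + 1
log2(1210) = 10.2408
floor(log2(1210)) = 10, so 10 + 1 = 11
Final answer: 11


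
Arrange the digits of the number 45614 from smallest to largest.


The number 45614 has digits: 4, 5, 6, 1, 4
Sorted: 1, 4, 4, 5, 6
Joining the sorted digits gives the result.
Final answer: 14456


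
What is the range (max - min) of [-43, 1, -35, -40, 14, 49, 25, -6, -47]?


Maximum value: 49
Minimum value: -47
Range = 49 - (-47) = 96
Final answer: 96


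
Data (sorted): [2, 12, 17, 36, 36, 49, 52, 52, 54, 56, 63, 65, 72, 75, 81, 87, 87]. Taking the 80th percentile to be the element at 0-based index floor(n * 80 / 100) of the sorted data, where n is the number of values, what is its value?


The dataset has n = 17 elements.
Index = floor(17 * 80 / 100) = floor(1360 / 100) = floor(13.6) = 13
Counting from index 0 in the sorted data, the element at index 13 is 75.
Final answer: 75


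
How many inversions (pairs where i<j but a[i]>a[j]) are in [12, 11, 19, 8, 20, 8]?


For each element, count the later elements that are smaller than it:
  12 (index 0): smaller elements after it = [11, 8, 8] -> 3
  11 (index 1): smaller elements after it = [8, 8] -> 2
  19 (index 2): smaller elements after it = [8, 8] -> 2
  8 (index 3): smaller elements after it = [] -> 0
  20 (index 4): smaller elements after it = [8] -> 1
Total inversions = 3 + 2 + 2 + 0 + 1 = 8
Final answer: 8


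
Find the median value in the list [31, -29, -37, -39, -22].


First, sort the list: [-39, -37, -29, -22, 31]
The list has 5 elements (odd count).
The middle index is 2 (0-based), and the element there is -29.
Final answer: -29


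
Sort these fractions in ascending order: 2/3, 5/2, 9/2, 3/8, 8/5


Convert to decimal for comparison:
  2/3 = 0.6667
  5/2 = 2.5
  9/2 = 4.5
  3/8 = 0.375
  8/5 = 1.6
Decimals in increasing order: 0.375 < 0.6667 < 1.6 < 2.5 < 4.5
Writing each back as its fraction gives the sorted order.
Final answer: 3/8, 2/3, 8/5, 5/2, 9/2


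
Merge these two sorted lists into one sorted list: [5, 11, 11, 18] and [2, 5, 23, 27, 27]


List A: [5, 11, 11, 18]
List B: [2, 5, 23, 27, 27]
Repeatedly compare the front elements and take the smaller:
  5 vs 2 -> take 2
  5 vs 5 -> take 5
  11 vs 5 -> take 5
  11 vs 23 -> take 11
  11 vs 23 -> take 11
  18 vs 23 -> take 18
  A is exhausted; append the rest of B: [23, 27, 27]
Final answer: [2, 5, 5, 11, 11, 18, 23, 27, 27]


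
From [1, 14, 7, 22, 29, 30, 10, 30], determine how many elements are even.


Check each element:
  1 is odd
  14 is even
  7 is odd
  22 is even
  29 is odd
  30 is even
  10 is even
  30 is even
Evens: [14, 22, 30, 10, 30]
Count of evens = 5
Final answer: 5


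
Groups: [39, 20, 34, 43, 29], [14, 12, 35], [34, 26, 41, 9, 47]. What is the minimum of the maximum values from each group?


Find max of each group:
  Group 1: [39, 20, 34, 43, 29] -> max = 43
  Group 2: [14, 12, 35] -> max = 35
  Group 3: [34, 26, 41, 9, 47] -> max = 47
Maxes: [43, 35, 47]
Minimum of maxes = 35
Final answer: 35


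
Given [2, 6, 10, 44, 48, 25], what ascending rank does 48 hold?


Sort ascending: [2, 6, 10, 25, 44, 48]
Find 48 in the sorted list.
48 is at position 6 (1-indexed).
Final answer: 6


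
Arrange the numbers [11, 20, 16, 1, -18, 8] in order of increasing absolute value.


Compute absolute values:
  |11| = 11
  |20| = 20
  |16| = 16
  |1| = 1
  |-18| = 18
  |8| = 8
Absolute values in increasing order: 1 < 8 < 11 < 16 < 18 < 20
Listing the original numbers in that order gives the answer.
Final answer: [1, 8, 11, 16, -18, 20]


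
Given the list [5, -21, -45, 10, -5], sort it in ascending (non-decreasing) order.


Original list: [5, -21, -45, 10, -5]
Repeatedly take the smallest remaining element:
  Remaining [5, -21, -45, 10, -5] -> smallest is -45
  Remaining [5, -21, 10, -5] -> smallest is -21
  Remaining [5, 10, -5] -> smallest is -5
  Remaining [5, 10] -> smallest is 5
  Remaining [10] -> smallest is 10
Collecting the picks in order gives the sorted list.
Final answer: [-45, -21, -5, 5, 10]


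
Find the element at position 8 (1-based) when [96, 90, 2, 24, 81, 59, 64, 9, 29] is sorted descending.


Sort descending: [96, 90, 81, 64, 59, 29, 24, 9, 2]
The 8th element (1-indexed) is at index 7.
Value = 9
Final answer: 9


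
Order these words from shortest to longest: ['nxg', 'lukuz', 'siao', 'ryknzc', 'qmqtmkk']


Compute lengths:
  'nxg' has length 3
  'lukuz' has length 5
  'siao' has length 4
  'ryknzc' has length 6
  'qmqtmkk' has length 7
Lengths in increasing order: 3 < 4 < 5 < 6 < 7
Listing the words in that order gives the answer.
Final answer: ['nxg', 'siao', 'lukuz', 'ryknzc', 'qmqtmkk']


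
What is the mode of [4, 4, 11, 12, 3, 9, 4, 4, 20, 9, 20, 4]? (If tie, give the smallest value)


Count the frequency of each value:
  3 appears 1 time(s)
  4 appears 5 time(s)
  9 appears 2 time(s)
  11 appears 1 time(s)
  12 appears 1 time(s)
  20 appears 2 time(s)
Maximum frequency is 5.
Only 4 reaches that frequency, so it is the mode.
Final answer: 4


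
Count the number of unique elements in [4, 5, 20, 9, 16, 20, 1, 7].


List all unique values:
Distinct values: [1, 4, 5, 7, 9, 16, 20]
Count = 7
Final answer: 7


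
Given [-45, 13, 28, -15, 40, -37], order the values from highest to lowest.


Original list: [-45, 13, 28, -15, 40, -37]
Repeatedly take the largest remaining element:
  Remaining [-45, 13, 28, -15, 40, -37] -> largest is 40
  Remaining [-45, 13, 28, -15, -37] -> largest is 28
  Remaining [-45, 13, -15, -37] -> largest is 13
  Remaining [-45, -15, -37] -> largest is -15
  Remaining [-45, -37] -> largest is -37
  Remaining [-45] -> largest is -45
Collecting the picks in order gives the descending list.
Final answer: [40, 28, 13, -15, -37, -45]


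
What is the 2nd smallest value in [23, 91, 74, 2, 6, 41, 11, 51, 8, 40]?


Sort ascending: [2, 6, 8, 11, 23, 40, 41, 51, 74, 91]
The 2nd element (1-indexed) is at index 1.
Value = 6
Final answer: 6


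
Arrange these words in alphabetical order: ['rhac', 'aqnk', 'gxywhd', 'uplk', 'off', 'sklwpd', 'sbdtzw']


Compare strings character by character (the first differing letter decides):
  'aqnk' < 'gxywhd' since 'a' < 'g' at position 1
  'gxywhd' < 'off' since 'g' < 'o' at position 1
  'off' < 'rhac' since 'o' < 'r' at position 1
  'rhac' < 'sbdtzw' since 'r' < 's' at position 1
  'sbdtzw' < 'sklwpd' since 'b' < 'k' at position 2
  'sklwpd' < 'uplk' since 's' < 'u' at position 1
Chaining these comparisons gives the alphabetical order.
Final answer: ['aqnk', 'gxywhd', 'off', 'rhac', 'sbdtzw', 'sklwpd', 'uplk']


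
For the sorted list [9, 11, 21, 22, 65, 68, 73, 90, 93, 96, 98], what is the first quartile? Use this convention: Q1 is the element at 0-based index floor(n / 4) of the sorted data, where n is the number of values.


The list has n = 11 elements.
Q1 index = floor(11 / 4) = floor(2.75) = 2
Counting from index 0 in the sorted data, the element at index 2 is 21.
Final answer: 21


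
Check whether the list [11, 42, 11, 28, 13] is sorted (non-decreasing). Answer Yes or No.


Check consecutive pairs:
  11 <= 42? True
  42 <= 11? False
  11 <= 28? True
  28 <= 13? False
2 consecutive pair(s) are out of order, so the list is not sorted.
Final answer: No


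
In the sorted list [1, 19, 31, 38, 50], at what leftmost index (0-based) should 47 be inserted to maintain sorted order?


List is sorted: [1, 19, 31, 38, 50]
We need the leftmost position where 47 can be inserted, i.e. the first index whose element is >= 47 (or the end of the list if none is).
Binary search with low=0, high=5 (0-based indices):
  low=0, high=5, mid=2: a[2]=31 < 47, so low = 3
  low=3, high=5, mid=4: a[4]=50 >= 47, so high = 4
  low=3, high=4, mid=3: a[3]=38 < 47, so low = 4
Now low = high = 4, so the insertion index is 4.
Final answer: 4


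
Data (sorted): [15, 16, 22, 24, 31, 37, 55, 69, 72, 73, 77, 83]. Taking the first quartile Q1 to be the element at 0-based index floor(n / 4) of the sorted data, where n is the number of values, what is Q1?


The list has n = 12 elements.
Q1 index = floor(12 / 4) = floor(3) = 3
Counting from index 0 in the sorted data, the element at index 3 is 24.
Final answer: 24


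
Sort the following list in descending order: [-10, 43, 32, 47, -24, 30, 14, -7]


Original list: [-10, 43, 32, 47, -24, 30, 14, -7]
Repeatedly take the largest remaining element:
  Remaining [-10, 43, 32, 47, -24, 30, 14, -7] -> largest is 47
  Remaining [-10, 43, 32, -24, 30, 14, -7] -> largest is 43
  Remaining [-10, 32, -24, 30, 14, -7] -> largest is 32
  Remaining [-10, -24, 30, 14, -7] -> largest is 30
  Remaining [-10, -24, 14, -7] -> largest is 14
  Remaining [-10, -24, -7] -> largest is -7
  Remaining [-10, -24] -> largest is -10
  Remaining [-24] -> largest is -24
Collecting the picks in order gives the descending list.
Final answer: [47, 43, 32, 30, 14, -7, -10, -24]


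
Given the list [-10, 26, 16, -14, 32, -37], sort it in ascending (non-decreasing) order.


Original list: [-10, 26, 16, -14, 32, -37]
Repeatedly take the smallest remaining element:
  Remaining [-10, 26, 16, -14, 32, -37] -> smallest is -37
  Remaining [-10, 26, 16, -14, 32] -> smallest is -14
  Remaining [-10, 26, 16, 32] -> smallest is -10
  Remaining [26, 16, 32] -> smallest is 16
  Remaining [26, 32] -> smallest is 26
  Remaining [32] -> smallest is 32
Collecting the picks in order gives the sorted list.
Final answer: [-37, -14, -10, 16, 26, 32]


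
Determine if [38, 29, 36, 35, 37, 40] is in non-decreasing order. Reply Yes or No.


Check consecutive pairs:
  38 <= 29? False
  29 <= 36? True
  36 <= 35? False
  35 <= 37? True
  37 <= 40? True
2 consecutive pair(s) are out of order, so the list is not sorted.
Final answer: No


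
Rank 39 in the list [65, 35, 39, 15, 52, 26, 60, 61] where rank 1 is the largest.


Sort descending: [65, 61, 60, 52, 39, 35, 26, 15]
Find 39 in the sorted list.
39 is at position 5.
Final answer: 5


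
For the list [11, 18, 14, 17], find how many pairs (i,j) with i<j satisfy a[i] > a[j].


For each element, count the later elements that are smaller than it:
  11 (index 0): smaller elements after it = [] -> 0
  18 (index 1): smaller elements after it = [14, 17] -> 2
  14 (index 2): smaller elements after it = [] -> 0
Total inversions = 0 + 2 + 0 = 2
Final answer: 2


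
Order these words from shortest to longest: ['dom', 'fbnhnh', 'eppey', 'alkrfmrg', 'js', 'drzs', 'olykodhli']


Compute lengths:
  'dom' has length 3
  'fbnhnh' has length 6
  'eppey' has length 5
  'alkrfmrg' has length 8
  'js' has length 2
  'drzs' has length 4
  'olykodhli' has length 9
Lengths in increasing order: 2 < 3 < 4 < 5 < 6 < 8 < 9
Listing the words in that order gives the answer.
Final answer: ['js', 'dom', 'drzs', 'eppey', 'fbnhnh', 'alkrfmrg', 'olykodhli']


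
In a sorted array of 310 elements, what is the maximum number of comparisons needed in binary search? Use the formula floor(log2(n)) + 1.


Binary search halves the search space each step.
Maximum comparisons = floor(log2(310)) + 1
log2(310) = 8.2761
floor(log2(310)) = 8, so 8 + 1 = 9
Final answer: 9


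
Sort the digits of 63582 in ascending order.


The number 63582 has digits: 6, 3, 5, 8, 2
Sorted: 2, 3, 5, 6, 8
Joining the sorted digits gives the result.
Final answer: 23568


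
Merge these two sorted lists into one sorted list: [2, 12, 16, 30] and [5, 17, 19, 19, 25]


List A: [2, 12, 16, 30]
List B: [5, 17, 19, 19, 25]
Repeatedly compare the front elements and take the smaller:
  2 vs 5 -> take 2
  12 vs 5 -> take 5
  12 vs 17 -> take 12
  16 vs 17 -> take 16
  30 vs 17 -> take 17
  30 vs 19 -> take 19
  30 vs 19 -> take 19
  30 vs 25 -> take 25
  B is exhausted; append the rest of A: [30]
Final answer: [2, 5, 12, 16, 17, 19, 19, 25, 30]


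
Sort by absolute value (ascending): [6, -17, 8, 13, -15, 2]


Compute absolute values:
  |6| = 6
  |-17| = 17
  |8| = 8
  |13| = 13
  |-15| = 15
  |2| = 2
Absolute values in increasing order: 2 < 6 < 8 < 13 < 15 < 17
Listing the original numbers in that order gives the answer.
Final answer: [2, 6, 8, 13, -15, -17]


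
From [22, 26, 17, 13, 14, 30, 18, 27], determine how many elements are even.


Check each element:
  22 is even
  26 is even
  17 is odd
  13 is odd
  14 is even
  30 is even
  18 is even
  27 is odd
Evens: [22, 26, 14, 30, 18]
Count of evens = 5
Final answer: 5


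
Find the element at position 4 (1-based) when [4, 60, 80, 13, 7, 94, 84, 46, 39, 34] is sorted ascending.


Sort ascending: [4, 7, 13, 34, 39, 46, 60, 80, 84, 94]
The 4th element (1-indexed) is at index 3.
Value = 34
Final answer: 34


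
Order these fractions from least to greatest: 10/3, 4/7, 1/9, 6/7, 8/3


Convert to decimal for comparison:
  10/3 = 3.3333
  4/7 = 0.5714
  1/9 = 0.1111
  6/7 = 0.8571
  8/3 = 2.6667
Decimals in increasing order: 0.1111 < 0.5714 < 0.8571 < 2.6667 < 3.3333
Writing each back as its fraction gives the sorted order.
Final answer: 1/9, 4/7, 6/7, 8/3, 10/3


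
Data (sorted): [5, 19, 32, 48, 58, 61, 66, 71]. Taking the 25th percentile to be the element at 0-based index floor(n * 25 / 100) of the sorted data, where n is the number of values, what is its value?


The dataset has n = 8 elements.
Index = floor(8 * 25 / 100) = floor(200 / 100) = floor(2) = 2
Counting from index 0 in the sorted data, the element at index 2 is 32.
Final answer: 32


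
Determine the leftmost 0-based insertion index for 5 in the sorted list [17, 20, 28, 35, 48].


List is sorted: [17, 20, 28, 35, 48]
We need the leftmost position where 5 can be inserted, i.e. the first index whose element is >= 5 (or the end of the list if none is).
Binary search with low=0, high=5 (0-based indices):
  low=0, high=5, mid=2: a[2]=28 >= 5, so high = 2
  low=0, high=2, mid=1: a[1]=20 >= 5, so high = 1
  low=0, high=1, mid=0: a[0]=17 >= 5, so high = 0
Now low = high = 0, so the insertion index is 0.
Final answer: 0


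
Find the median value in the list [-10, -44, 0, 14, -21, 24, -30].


First, sort the list: [-44, -30, -21, -10, 0, 14, 24]
The list has 7 elements (odd count).
The middle index is 3 (0-based), and the element there is -10.
Final answer: -10


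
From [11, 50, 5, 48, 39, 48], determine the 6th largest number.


Sort descending: [50, 48, 48, 39, 11, 5]
The 6th element (1-indexed) is at index 5.
Value = 5
Final answer: 5


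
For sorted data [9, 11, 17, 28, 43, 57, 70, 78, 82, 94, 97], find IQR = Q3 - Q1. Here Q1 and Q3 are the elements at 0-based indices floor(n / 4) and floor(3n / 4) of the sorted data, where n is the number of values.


The data has n = 11 elements.
Q1 index = floor(11 / 4) = floor(2.75) = 2; Q3 index = floor(3 * 11 / 4) = floor(8.25) = 8
Q1 = element at index 2 = 17
Q3 = element at index 8 = 82
IQR = 82 - 17 = 65
Final answer: 65


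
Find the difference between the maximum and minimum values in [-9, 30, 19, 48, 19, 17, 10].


Maximum value: 48
Minimum value: -9
Range = 48 - (-9) = 57
Final answer: 57


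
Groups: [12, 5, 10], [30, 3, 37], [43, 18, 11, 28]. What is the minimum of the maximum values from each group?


Find max of each group:
  Group 1: [12, 5, 10] -> max = 12
  Group 2: [30, 3, 37] -> max = 37
  Group 3: [43, 18, 11, 28] -> max = 43
Maxes: [12, 37, 43]
Minimum of maxes = 12
Final answer: 12


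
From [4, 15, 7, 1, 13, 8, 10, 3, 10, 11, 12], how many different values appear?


List all unique values:
Distinct values: [1, 3, 4, 7, 8, 10, 11, 12, 13, 15]
Count = 10
Final answer: 10


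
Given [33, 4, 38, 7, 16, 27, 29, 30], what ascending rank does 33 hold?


Sort ascending: [4, 7, 16, 27, 29, 30, 33, 38]
Find 33 in the sorted list.
33 is at position 7 (1-indexed).
Final answer: 7


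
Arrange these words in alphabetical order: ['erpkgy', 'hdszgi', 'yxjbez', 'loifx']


Compare strings character by character (the first differing letter decides):
  'erpkgy' < 'hdszgi' since 'e' < 'h' at position 1
  'hdszgi' < 'loifx' since 'h' < 'l' at position 1
  'loifx' < 'yxjbez' since 'l' < 'y' at position 1
Chaining these comparisons gives the alphabetical order.
Final answer: ['erpkgy', 'hdszgi', 'loifx', 'yxjbez']


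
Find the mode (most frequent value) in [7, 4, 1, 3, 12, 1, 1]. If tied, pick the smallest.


Count the frequency of each value:
  1 appears 3 time(s)
  3 appears 1 time(s)
  4 appears 1 time(s)
  7 appears 1 time(s)
  12 appears 1 time(s)
Maximum frequency is 3.
Only 1 reaches that frequency, so it is the mode.
Final answer: 1


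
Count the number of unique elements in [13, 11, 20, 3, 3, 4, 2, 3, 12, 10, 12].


List all unique values:
Distinct values: [2, 3, 4, 10, 11, 12, 13, 20]
Count = 8
Final answer: 8


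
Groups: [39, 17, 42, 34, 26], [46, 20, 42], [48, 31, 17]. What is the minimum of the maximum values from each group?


Find max of each group:
  Group 1: [39, 17, 42, 34, 26] -> max = 42
  Group 2: [46, 20, 42] -> max = 46
  Group 3: [48, 31, 17] -> max = 48
Maxes: [42, 46, 48]
Minimum of maxes = 42
Final answer: 42


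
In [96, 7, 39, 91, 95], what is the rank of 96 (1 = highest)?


Sort descending: [96, 95, 91, 39, 7]
Find 96 in the sorted list.
96 is at position 1.
Final answer: 1


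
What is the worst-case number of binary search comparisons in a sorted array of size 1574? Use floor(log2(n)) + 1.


Binary search halves the search space each step.
Maximum comparisons = floor(log2(1574)) + 1
log2(1574) = 10.6202
floor(log2(1574)) = 10, so 10 + 1 = 11
Final answer: 11


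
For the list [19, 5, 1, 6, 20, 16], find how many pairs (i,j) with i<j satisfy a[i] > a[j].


For each element, count the later elements that are smaller than it:
  19 (index 0): smaller elements after it = [5, 1, 6, 16] -> 4
  5 (index 1): smaller elements after it = [1] -> 1
  1 (index 2): smaller elements after it = [] -> 0
  6 (index 3): smaller elements after it = [] -> 0
  20 (index 4): smaller elements after it = [16] -> 1
Total inversions = 4 + 1 + 0 + 0 + 1 = 6
Final answer: 6


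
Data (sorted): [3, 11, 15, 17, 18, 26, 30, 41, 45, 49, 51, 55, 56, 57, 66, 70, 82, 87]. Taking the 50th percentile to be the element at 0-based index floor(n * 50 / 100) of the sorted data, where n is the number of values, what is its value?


The dataset has n = 18 elements.
Index = floor(18 * 50 / 100) = floor(900 / 100) = floor(9) = 9
Counting from index 0 in the sorted data, the element at index 9 is 49.
Final answer: 49


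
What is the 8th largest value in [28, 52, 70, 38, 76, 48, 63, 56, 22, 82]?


Sort descending: [82, 76, 70, 63, 56, 52, 48, 38, 28, 22]
The 8th element (1-indexed) is at index 7.
Value = 38
Final answer: 38


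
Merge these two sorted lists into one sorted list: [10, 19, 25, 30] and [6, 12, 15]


List A: [10, 19, 25, 30]
List B: [6, 12, 15]
Repeatedly compare the front elements and take the smaller:
  10 vs 6 -> take 6
  10 vs 12 -> take 10
  19 vs 12 -> take 12
  19 vs 15 -> take 15
  B is exhausted; append the rest of A: [19, 25, 30]
Final answer: [6, 10, 12, 15, 19, 25, 30]


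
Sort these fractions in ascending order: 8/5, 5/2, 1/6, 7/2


Convert to decimal for comparison:
  8/5 = 1.6
  5/2 = 2.5
  1/6 = 0.1667
  7/2 = 3.5
Decimals in increasing order: 0.1667 < 1.6 < 2.5 < 3.5
Writing each back as its fraction gives the sorted order.
Final answer: 1/6, 8/5, 5/2, 7/2


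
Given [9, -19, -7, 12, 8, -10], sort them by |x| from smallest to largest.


Compute absolute values:
  |9| = 9
  |-19| = 19
  |-7| = 7
  |12| = 12
  |8| = 8
  |-10| = 10
Absolute values in increasing order: 7 < 8 < 9 < 10 < 12 < 19
Listing the original numbers in that order gives the answer.
Final answer: [-7, 8, 9, -10, 12, -19]


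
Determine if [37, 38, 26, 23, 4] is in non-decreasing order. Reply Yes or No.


Check consecutive pairs:
  37 <= 38? True
  38 <= 26? False
  26 <= 23? False
  23 <= 4? False
3 consecutive pair(s) are out of order, so the list is not sorted.
Final answer: No


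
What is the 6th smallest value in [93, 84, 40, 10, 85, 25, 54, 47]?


Sort ascending: [10, 25, 40, 47, 54, 84, 85, 93]
The 6th element (1-indexed) is at index 5.
Value = 84
Final answer: 84


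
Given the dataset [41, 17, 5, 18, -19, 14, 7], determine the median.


First, sort the list: [-19, 5, 7, 14, 17, 18, 41]
The list has 7 elements (odd count).
The middle index is 3 (0-based), and the element there is 14.
Final answer: 14


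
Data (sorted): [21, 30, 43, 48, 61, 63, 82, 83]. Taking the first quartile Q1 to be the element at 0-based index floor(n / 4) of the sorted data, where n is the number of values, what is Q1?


The list has n = 8 elements.
Q1 index = floor(8 / 4) = floor(2) = 2
Counting from index 0 in the sorted data, the element at index 2 is 43.
Final answer: 43


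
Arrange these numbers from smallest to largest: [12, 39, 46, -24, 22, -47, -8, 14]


Original list: [12, 39, 46, -24, 22, -47, -8, 14]
Repeatedly take the smallest remaining element:
  Remaining [12, 39, 46, -24, 22, -47, -8, 14] -> smallest is -47
  Remaining [12, 39, 46, -24, 22, -8, 14] -> smallest is -24
  Remaining [12, 39, 46, 22, -8, 14] -> smallest is -8
  Remaining [12, 39, 46, 22, 14] -> smallest is 12
  Remaining [39, 46, 22, 14] -> smallest is 14
  Remaining [39, 46, 22] -> smallest is 22
  Remaining [39, 46] -> smallest is 39
  Remaining [46] -> smallest is 46
Collecting the picks in order gives the sorted list.
Final answer: [-47, -24, -8, 12, 14, 22, 39, 46]


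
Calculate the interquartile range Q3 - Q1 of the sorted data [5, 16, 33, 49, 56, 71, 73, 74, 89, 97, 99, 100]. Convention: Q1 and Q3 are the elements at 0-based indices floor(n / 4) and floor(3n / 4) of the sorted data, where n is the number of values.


The data has n = 12 elements.
Q1 index = floor(12 / 4) = floor(3) = 3; Q3 index = floor(3 * 12 / 4) = floor(9) = 9
Q1 = element at index 3 = 49
Q3 = element at index 9 = 97
IQR = 97 - 49 = 48
Final answer: 48


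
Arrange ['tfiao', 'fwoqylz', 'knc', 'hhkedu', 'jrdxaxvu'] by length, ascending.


Compute lengths:
  'tfiao' has length 5
  'fwoqylz' has length 7
  'knc' has length 3
  'hhkedu' has length 6
  'jrdxaxvu' has length 8
Lengths in increasing order: 3 < 5 < 6 < 7 < 8
Listing the words in that order gives the answer.
Final answer: ['knc', 'tfiao', 'hhkedu', 'fwoqylz', 'jrdxaxvu']


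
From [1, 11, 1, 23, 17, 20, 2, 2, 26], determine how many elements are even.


Check each element:
  1 is odd
  11 is odd
  1 is odd
  23 is odd
  17 is odd
  20 is even
  2 is even
  2 is even
  26 is even
Evens: [20, 2, 2, 26]
Count of evens = 4
Final answer: 4


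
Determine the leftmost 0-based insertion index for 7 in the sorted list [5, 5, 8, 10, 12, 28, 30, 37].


List is sorted: [5, 5, 8, 10, 12, 28, 30, 37]
We need the leftmost position where 7 can be inserted, i.e. the first index whose element is >= 7 (or the end of the list if none is).
Binary search with low=0, high=8 (0-based indices):
  low=0, high=8, mid=4: a[4]=12 >= 7, so high = 4
  low=0, high=4, mid=2: a[2]=8 >= 7, so high = 2
  low=0, high=2, mid=1: a[1]=5 < 7, so low = 2
Now low = high = 2, so the insertion index is 2.
Final answer: 2


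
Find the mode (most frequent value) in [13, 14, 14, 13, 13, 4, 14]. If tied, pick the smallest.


Count the frequency of each value:
  4 appears 1 time(s)
  13 appears 3 time(s)
  14 appears 3 time(s)
Maximum frequency is 3.
Values reaching that frequency: [13, 14]; the smallest is 13.
Final answer: 13


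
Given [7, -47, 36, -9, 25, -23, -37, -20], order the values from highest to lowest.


Original list: [7, -47, 36, -9, 25, -23, -37, -20]
Repeatedly take the largest remaining element:
  Remaining [7, -47, 36, -9, 25, -23, -37, -20] -> largest is 36
  Remaining [7, -47, -9, 25, -23, -37, -20] -> largest is 25
  Remaining [7, -47, -9, -23, -37, -20] -> largest is 7
  Remaining [-47, -9, -23, -37, -20] -> largest is -9
  Remaining [-47, -23, -37, -20] -> largest is -20
  Remaining [-47, -23, -37] -> largest is -23
  Remaining [-47, -37] -> largest is -37
  Remaining [-47] -> largest is -47
Collecting the picks in order gives the descending list.
Final answer: [36, 25, 7, -9, -20, -23, -37, -47]


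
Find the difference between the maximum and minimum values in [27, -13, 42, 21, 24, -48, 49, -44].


Maximum value: 49
Minimum value: -48
Range = 49 - (-48) = 97
Final answer: 97


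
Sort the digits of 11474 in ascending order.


The number 11474 has digits: 1, 1, 4, 7, 4
Sorted: 1, 1, 4, 4, 7
Joining the sorted digits gives the result.
Final answer: 11447


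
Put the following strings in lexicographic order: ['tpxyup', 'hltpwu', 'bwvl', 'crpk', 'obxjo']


Compare strings character by character (the first differing letter decides):
  'bwvl' < 'crpk' since 'b' < 'c' at position 1
  'crpk' < 'hltpwu' since 'c' < 'h' at position 1
  'hltpwu' < 'obxjo' since 'h' < 'o' at position 1
  'obxjo' < 'tpxyup' since 'o' < 't' at position 1
Chaining these comparisons gives the alphabetical order.
Final answer: ['bwvl', 'crpk', 'hltpwu', 'obxjo', 'tpxyup']


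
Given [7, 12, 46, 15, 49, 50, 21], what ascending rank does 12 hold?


Sort ascending: [7, 12, 15, 21, 46, 49, 50]
Find 12 in the sorted list.
12 is at position 2 (1-indexed).
Final answer: 2


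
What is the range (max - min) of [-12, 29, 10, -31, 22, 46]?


Maximum value: 46
Minimum value: -31
Range = 46 - (-31) = 77
Final answer: 77


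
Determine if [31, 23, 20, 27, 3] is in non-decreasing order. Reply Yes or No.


Check consecutive pairs:
  31 <= 23? False
  23 <= 20? False
  20 <= 27? True
  27 <= 3? False
3 consecutive pair(s) are out of order, so the list is not sorted.
Final answer: No


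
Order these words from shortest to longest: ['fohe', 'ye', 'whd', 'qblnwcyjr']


Compute lengths:
  'fohe' has length 4
  'ye' has length 2
  'whd' has length 3
  'qblnwcyjr' has length 9
Lengths in increasing order: 2 < 3 < 4 < 9
Listing the words in that order gives the answer.
Final answer: ['ye', 'whd', 'fohe', 'qblnwcyjr']


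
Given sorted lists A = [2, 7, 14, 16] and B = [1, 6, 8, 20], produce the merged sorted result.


List A: [2, 7, 14, 16]
List B: [1, 6, 8, 20]
Repeatedly compare the front elements and take the smaller:
  2 vs 1 -> take 1
  2 vs 6 -> take 2
  7 vs 6 -> take 6
  7 vs 8 -> take 7
  14 vs 8 -> take 8
  14 vs 20 -> take 14
  16 vs 20 -> take 16
  A is exhausted; append the rest of B: [20]
Final answer: [1, 2, 6, 7, 8, 14, 16, 20]


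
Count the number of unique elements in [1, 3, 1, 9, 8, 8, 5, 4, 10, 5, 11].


List all unique values:
Distinct values: [1, 3, 4, 5, 8, 9, 10, 11]
Count = 8
Final answer: 8


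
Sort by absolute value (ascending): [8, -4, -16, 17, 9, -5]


Compute absolute values:
  |8| = 8
  |-4| = 4
  |-16| = 16
  |17| = 17
  |9| = 9
  |-5| = 5
Absolute values in increasing order: 4 < 5 < 8 < 9 < 16 < 17
Listing the original numbers in that order gives the answer.
Final answer: [-4, -5, 8, 9, -16, 17]


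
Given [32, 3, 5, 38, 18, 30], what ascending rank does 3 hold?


Sort ascending: [3, 5, 18, 30, 32, 38]
Find 3 in the sorted list.
3 is at position 1 (1-indexed).
Final answer: 1


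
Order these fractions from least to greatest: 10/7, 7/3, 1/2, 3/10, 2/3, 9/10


Convert to decimal for comparison:
  10/7 = 1.4286
  7/3 = 2.3333
  1/2 = 0.5
  3/10 = 0.3
  2/3 = 0.6667
  9/10 = 0.9
Decimals in increasing order: 0.3 < 0.5 < 0.6667 < 0.9 < 1.4286 < 2.3333
Writing each back as its fraction gives the sorted order.
Final answer: 3/10, 1/2, 2/3, 9/10, 10/7, 7/3


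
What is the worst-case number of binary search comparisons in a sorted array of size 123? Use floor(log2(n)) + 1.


Binary search halves the search space each step.
Maximum comparisons = floor(log2(123)) + 1
log2(123) = 6.9425
floor(log2(123)) = 6, so 6 + 1 = 7
Final answer: 7


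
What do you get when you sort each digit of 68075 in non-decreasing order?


The number 68075 has digits: 6, 8, 0, 7, 5
Sorted: 0, 5, 6, 7, 8
Joining the sorted digits gives the result.
Final answer: 05678


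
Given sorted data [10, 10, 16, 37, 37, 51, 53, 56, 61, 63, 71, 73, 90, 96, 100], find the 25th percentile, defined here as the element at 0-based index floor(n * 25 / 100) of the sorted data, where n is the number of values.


The dataset has n = 15 elements.
Index = floor(15 * 25 / 100) = floor(375 / 100) = floor(3.75) = 3
Counting from index 0 in the sorted data, the element at index 3 is 37.
Final answer: 37


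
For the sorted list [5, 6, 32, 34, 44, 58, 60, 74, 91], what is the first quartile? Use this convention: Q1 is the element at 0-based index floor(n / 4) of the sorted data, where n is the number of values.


The list has n = 9 elements.
Q1 index = floor(9 / 4) = floor(2.25) = 2
Counting from index 0 in the sorted data, the element at index 2 is 32.
Final answer: 32


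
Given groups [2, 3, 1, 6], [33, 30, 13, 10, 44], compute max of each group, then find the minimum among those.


Find max of each group:
  Group 1: [2, 3, 1, 6] -> max = 6
  Group 2: [33, 30, 13, 10, 44] -> max = 44
Maxes: [6, 44]
Minimum of maxes = 6
Final answer: 6


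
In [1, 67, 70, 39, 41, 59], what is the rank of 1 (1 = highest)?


Sort descending: [70, 67, 59, 41, 39, 1]
Find 1 in the sorted list.
1 is at position 6.
Final answer: 6


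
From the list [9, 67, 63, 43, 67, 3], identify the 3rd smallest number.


Sort ascending: [3, 9, 43, 63, 67, 67]
The 3rd element (1-indexed) is at index 2.
Value = 43
Final answer: 43


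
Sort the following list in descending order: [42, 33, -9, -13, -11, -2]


Original list: [42, 33, -9, -13, -11, -2]
Repeatedly take the largest remaining element:
  Remaining [42, 33, -9, -13, -11, -2] -> largest is 42
  Remaining [33, -9, -13, -11, -2] -> largest is 33
  Remaining [-9, -13, -11, -2] -> largest is -2
  Remaining [-9, -13, -11] -> largest is -9
  Remaining [-13, -11] -> largest is -11
  Remaining [-13] -> largest is -13
Collecting the picks in order gives the descending list.
Final answer: [42, 33, -2, -9, -11, -13]


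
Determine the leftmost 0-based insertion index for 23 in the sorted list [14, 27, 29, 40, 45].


List is sorted: [14, 27, 29, 40, 45]
We need the leftmost position where 23 can be inserted, i.e. the first index whose element is >= 23 (or the end of the list if none is).
Binary search with low=0, high=5 (0-based indices):
  low=0, high=5, mid=2: a[2]=29 >= 23, so high = 2
  low=0, high=2, mid=1: a[1]=27 >= 23, so high = 1
  low=0, high=1, mid=0: a[0]=14 < 23, so low = 1
Now low = high = 1, so the insertion index is 1.
Final answer: 1


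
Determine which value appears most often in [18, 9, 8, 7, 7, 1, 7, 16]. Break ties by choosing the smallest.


Count the frequency of each value:
  1 appears 1 time(s)
  7 appears 3 time(s)
  8 appears 1 time(s)
  9 appears 1 time(s)
  16 appears 1 time(s)
  18 appears 1 time(s)
Maximum frequency is 3.
Only 7 reaches that frequency, so it is the mode.
Final answer: 7


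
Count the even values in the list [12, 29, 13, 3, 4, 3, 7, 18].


Check each element:
  12 is even
  29 is odd
  13 is odd
  3 is odd
  4 is even
  3 is odd
  7 is odd
  18 is even
Evens: [12, 4, 18]
Count of evens = 3
Final answer: 3


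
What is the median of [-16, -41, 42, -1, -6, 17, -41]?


First, sort the list: [-41, -41, -16, -6, -1, 17, 42]
The list has 7 elements (odd count).
The middle index is 3 (0-based), and the element there is -6.
Final answer: -6


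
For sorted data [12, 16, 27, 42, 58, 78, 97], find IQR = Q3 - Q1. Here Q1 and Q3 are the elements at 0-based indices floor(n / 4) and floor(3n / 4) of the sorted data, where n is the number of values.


The data has n = 7 elements.
Q1 index = floor(7 / 4) = floor(1.75) = 1; Q3 index = floor(3 * 7 / 4) = floor(5.25) = 5
Q1 = element at index 1 = 16
Q3 = element at index 5 = 78
IQR = 78 - 16 = 62
Final answer: 62


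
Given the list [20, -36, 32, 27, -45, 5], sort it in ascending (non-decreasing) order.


Original list: [20, -36, 32, 27, -45, 5]
Repeatedly take the smallest remaining element:
  Remaining [20, -36, 32, 27, -45, 5] -> smallest is -45
  Remaining [20, -36, 32, 27, 5] -> smallest is -36
  Remaining [20, 32, 27, 5] -> smallest is 5
  Remaining [20, 32, 27] -> smallest is 20
  Remaining [32, 27] -> smallest is 27
  Remaining [32] -> smallest is 32
Collecting the picks in order gives the sorted list.
Final answer: [-45, -36, 5, 20, 27, 32]


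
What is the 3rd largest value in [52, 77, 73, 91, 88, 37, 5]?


Sort descending: [91, 88, 77, 73, 52, 37, 5]
The 3rd element (1-indexed) is at index 2.
Value = 77
Final answer: 77


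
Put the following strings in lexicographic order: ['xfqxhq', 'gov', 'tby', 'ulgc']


Compare strings character by character (the first differing letter decides):
  'gov' < 'tby' since 'g' < 't' at position 1
  'tby' < 'ulgc' since 't' < 'u' at position 1
  'ulgc' < 'xfqxhq' since 'u' < 'x' at position 1
Chaining these comparisons gives the alphabetical order.
Final answer: ['gov', 'tby', 'ulgc', 'xfqxhq']


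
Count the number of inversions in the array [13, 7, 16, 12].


For each element, count the later elements that are smaller than it:
  13 (index 0): smaller elements after it = [7, 12] -> 2
  7 (index 1): smaller elements after it = [] -> 0
  16 (index 2): smaller elements after it = [12] -> 1
Total inversions = 2 + 0 + 1 = 3
Final answer: 3


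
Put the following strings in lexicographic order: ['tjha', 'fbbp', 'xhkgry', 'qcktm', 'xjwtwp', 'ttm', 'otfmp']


Compare strings character by character (the first differing letter decides):
  'fbbp' < 'otfmp' since 'f' < 'o' at position 1
  'otfmp' < 'qcktm' since 'o' < 'q' at position 1
  'qcktm' < 'tjha' since 'q' < 't' at position 1
  'tjha' < 'ttm' since 'j' < 't' at position 2
  'ttm' < 'xhkgry' since 't' < 'x' at position 1
  'xhkgry' < 'xjwtwp' since 'h' < 'j' at position 2
Chaining these comparisons gives the alphabetical order.
Final answer: ['fbbp', 'otfmp', 'qcktm', 'tjha', 'ttm', 'xhkgry', 'xjwtwp']


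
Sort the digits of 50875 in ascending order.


The number 50875 has digits: 5, 0, 8, 7, 5
Sorted: 0, 5, 5, 7, 8
Joining the sorted digits gives the result.
Final answer: 05578


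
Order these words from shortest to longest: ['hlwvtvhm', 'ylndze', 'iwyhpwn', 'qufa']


Compute lengths:
  'hlwvtvhm' has length 8
  'ylndze' has length 6
  'iwyhpwn' has length 7
  'qufa' has length 4
Lengths in increasing order: 4 < 6 < 7 < 8
Listing the words in that order gives the answer.
Final answer: ['qufa', 'ylndze', 'iwyhpwn', 'hlwvtvhm']


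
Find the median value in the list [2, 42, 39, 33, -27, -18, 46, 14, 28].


First, sort the list: [-27, -18, 2, 14, 28, 33, 39, 42, 46]
The list has 9 elements (odd count).
The middle index is 4 (0-based), and the element there is 28.
Final answer: 28


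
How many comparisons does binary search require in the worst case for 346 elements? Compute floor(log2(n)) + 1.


Binary search halves the search space each step.
Maximum comparisons = floor(log2(346)) + 1
log2(346) = 8.4346
floor(log2(346)) = 8, so 8 + 1 = 9
Final answer: 9


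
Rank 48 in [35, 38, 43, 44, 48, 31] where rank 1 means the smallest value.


Sort ascending: [31, 35, 38, 43, 44, 48]
Find 48 in the sorted list.
48 is at position 6 (1-indexed).
Final answer: 6


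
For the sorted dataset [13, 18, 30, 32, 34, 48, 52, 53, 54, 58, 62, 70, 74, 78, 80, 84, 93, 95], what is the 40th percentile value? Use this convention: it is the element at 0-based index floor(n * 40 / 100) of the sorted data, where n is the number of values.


The dataset has n = 18 elements.
Index = floor(18 * 40 / 100) = floor(720 / 100) = floor(7.2) = 7
Counting from index 0 in the sorted data, the element at index 7 is 53.
Final answer: 53


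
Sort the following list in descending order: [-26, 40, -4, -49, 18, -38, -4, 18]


Original list: [-26, 40, -4, -49, 18, -38, -4, 18]
Repeatedly take the largest remaining element:
  Remaining [-26, 40, -4, -49, 18, -38, -4, 18] -> largest is 40
  Remaining [-26, -4, -49, 18, -38, -4, 18] -> largest is 18
  Remaining [-26, -4, -49, -38, -4, 18] -> largest is 18
  Remaining [-26, -4, -49, -38, -4] -> largest is -4
  Remaining [-26, -49, -38, -4] -> largest is -4
  Remaining [-26, -49, -38] -> largest is -26
  Remaining [-49, -38] -> largest is -38
  Remaining [-49] -> largest is -49
Collecting the picks in order gives the descending list.
Final answer: [40, 18, 18, -4, -4, -26, -38, -49]


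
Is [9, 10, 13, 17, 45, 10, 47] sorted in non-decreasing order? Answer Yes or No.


Check consecutive pairs:
  9 <= 10? True
  10 <= 13? True
  13 <= 17? True
  17 <= 45? True
  45 <= 10? False
  10 <= 47? True
1 consecutive pair(s) are out of order, so the list is not sorted.
Final answer: No


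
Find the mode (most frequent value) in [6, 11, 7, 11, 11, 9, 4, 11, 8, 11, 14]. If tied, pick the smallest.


Count the frequency of each value:
  4 appears 1 time(s)
  6 appears 1 time(s)
  7 appears 1 time(s)
  8 appears 1 time(s)
  9 appears 1 time(s)
  11 appears 5 time(s)
  14 appears 1 time(s)
Maximum frequency is 5.
Only 11 reaches that frequency, so it is the mode.
Final answer: 11


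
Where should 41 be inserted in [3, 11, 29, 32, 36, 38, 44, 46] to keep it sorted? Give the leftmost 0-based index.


List is sorted: [3, 11, 29, 32, 36, 38, 44, 46]
We need the leftmost position where 41 can be inserted, i.e. the first index whose element is >= 41 (or the end of the list if none is).
Binary search with low=0, high=8 (0-based indices):
  low=0, high=8, mid=4: a[4]=36 < 41, so low = 5
  low=5, high=8, mid=6: a[6]=44 >= 41, so high = 6
  low=5, high=6, mid=5: a[5]=38 < 41, so low = 6
Now low = high = 6, so the insertion index is 6.
Final answer: 6
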